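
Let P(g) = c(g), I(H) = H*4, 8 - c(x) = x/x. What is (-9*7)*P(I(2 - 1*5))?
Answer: -441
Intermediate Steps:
c(x) = 7 (c(x) = 8 - x/x = 8 - 1*1 = 8 - 1 = 7)
I(H) = 4*H
P(g) = 7
(-9*7)*P(I(2 - 1*5)) = -9*7*7 = -63*7 = -441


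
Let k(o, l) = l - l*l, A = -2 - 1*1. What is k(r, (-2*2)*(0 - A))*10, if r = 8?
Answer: -1560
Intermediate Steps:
A = -3 (A = -2 - 1 = -3)
k(o, l) = l - l**2
k(r, (-2*2)*(0 - A))*10 = (((-2*2)*(0 - 1*(-3)))*(1 - (-2*2)*(0 - 1*(-3))))*10 = ((-4*(0 + 3))*(1 - (-4)*(0 + 3)))*10 = ((-4*3)*(1 - (-4)*3))*10 = -12*(1 - 1*(-12))*10 = -12*(1 + 12)*10 = -12*13*10 = -156*10 = -1560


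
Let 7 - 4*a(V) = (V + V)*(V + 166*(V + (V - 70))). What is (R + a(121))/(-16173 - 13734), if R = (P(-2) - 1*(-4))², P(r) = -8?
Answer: 6938795/119628 ≈ 58.003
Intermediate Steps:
R = 16 (R = (-8 - 1*(-4))² = (-8 + 4)² = (-4)² = 16)
a(V) = 7/4 - V*(-11620 + 333*V)/2 (a(V) = 7/4 - (V + V)*(V + 166*(V + (V - 70)))/4 = 7/4 - 2*V*(V + 166*(V + (-70 + V)))/4 = 7/4 - 2*V*(V + 166*(-70 + 2*V))/4 = 7/4 - 2*V*(V + (-11620 + 332*V))/4 = 7/4 - 2*V*(-11620 + 333*V)/4 = 7/4 - V*(-11620 + 333*V)/2)
(R + a(121))/(-16173 - 13734) = (16 + (7/4 + 5810*121 - 333/2*121²))/(-16173 - 13734) = (16 + (7/4 + 703010 - 333/2*14641))/(-29907) = (16 + (7/4 + 703010 - 4875453/2))*(-1/29907) = (16 - 6938859/4)*(-1/29907) = -6938795/4*(-1/29907) = 6938795/119628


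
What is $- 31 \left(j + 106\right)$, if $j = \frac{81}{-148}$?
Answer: $- \frac{483817}{148} \approx -3269.0$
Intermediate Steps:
$j = - \frac{81}{148}$ ($j = 81 \left(- \frac{1}{148}\right) = - \frac{81}{148} \approx -0.5473$)
$- 31 \left(j + 106\right) = - 31 \left(- \frac{81}{148} + 106\right) = \left(-31\right) \frac{15607}{148} = - \frac{483817}{148}$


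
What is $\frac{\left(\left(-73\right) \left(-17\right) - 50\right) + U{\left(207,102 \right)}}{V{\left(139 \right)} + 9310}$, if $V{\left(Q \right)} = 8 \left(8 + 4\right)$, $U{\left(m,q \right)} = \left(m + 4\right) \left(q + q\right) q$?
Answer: $\frac{4391679}{9406} \approx 466.9$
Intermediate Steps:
$U{\left(m,q \right)} = 2 q^{2} \left(4 + m\right)$ ($U{\left(m,q \right)} = \left(4 + m\right) 2 q q = 2 q \left(4 + m\right) q = 2 q^{2} \left(4 + m\right)$)
$V{\left(Q \right)} = 96$ ($V{\left(Q \right)} = 8 \cdot 12 = 96$)
$\frac{\left(\left(-73\right) \left(-17\right) - 50\right) + U{\left(207,102 \right)}}{V{\left(139 \right)} + 9310} = \frac{\left(\left(-73\right) \left(-17\right) - 50\right) + 2 \cdot 102^{2} \left(4 + 207\right)}{96 + 9310} = \frac{\left(1241 - 50\right) + 2 \cdot 10404 \cdot 211}{9406} = \left(1191 + 4390488\right) \frac{1}{9406} = 4391679 \cdot \frac{1}{9406} = \frac{4391679}{9406}$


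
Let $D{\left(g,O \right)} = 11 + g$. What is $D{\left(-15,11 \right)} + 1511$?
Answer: $1507$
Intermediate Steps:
$D{\left(-15,11 \right)} + 1511 = \left(11 - 15\right) + 1511 = -4 + 1511 = 1507$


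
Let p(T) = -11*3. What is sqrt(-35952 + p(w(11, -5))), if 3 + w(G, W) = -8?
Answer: I*sqrt(35985) ≈ 189.7*I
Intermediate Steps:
w(G, W) = -11 (w(G, W) = -3 - 8 = -11)
p(T) = -33
sqrt(-35952 + p(w(11, -5))) = sqrt(-35952 - 33) = sqrt(-35985) = I*sqrt(35985)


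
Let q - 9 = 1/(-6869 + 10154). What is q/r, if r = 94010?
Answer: 14783/154411425 ≈ 9.5738e-5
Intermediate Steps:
q = 29566/3285 (q = 9 + 1/(-6869 + 10154) = 9 + 1/3285 = 29566/3285 ≈ 9.0003)
q/r = (29566/3285)/94010 = (29566/3285)*(1/94010) = 14783/154411425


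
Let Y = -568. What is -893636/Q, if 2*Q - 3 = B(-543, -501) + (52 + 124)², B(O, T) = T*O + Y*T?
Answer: -893636/293795 ≈ -3.0417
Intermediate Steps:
B(O, T) = -568*T + O*T (B(O, T) = T*O - 568*T = O*T - 568*T = -568*T + O*T)
Q = 293795 (Q = 3/2 + (-501*(-568 - 543) + (52 + 124)²)/2 = 3/2 + (-501*(-1111) + 176²)/2 = 3/2 + (556611 + 30976)/2 = 3/2 + (½)*587587 = 3/2 + 587587/2 = 293795)
-893636/Q = -893636/293795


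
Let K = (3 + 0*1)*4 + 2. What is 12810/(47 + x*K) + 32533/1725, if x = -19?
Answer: -4990841/125925 ≈ -39.633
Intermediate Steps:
K = 14 (K = (3 + 0)*4 + 2 = 3*4 + 2 = 12 + 2 = 14)
12810/(47 + x*K) + 32533/1725 = 12810/(47 - 19*14) + 32533/1725 = 12810/(47 - 266) + 32533*(1/1725) = 12810/(-219) + 32533/1725 = 12810*(-1/219) + 32533/1725 = -4270/73 + 32533/1725 = -4990841/125925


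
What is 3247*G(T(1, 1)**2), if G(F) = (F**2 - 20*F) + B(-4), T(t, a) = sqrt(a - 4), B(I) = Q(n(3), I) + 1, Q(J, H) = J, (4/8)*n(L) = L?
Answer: 246772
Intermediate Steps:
n(L) = 2*L
B(I) = 7 (B(I) = 2*3 + 1 = 6 + 1 = 7)
T(t, a) = sqrt(-4 + a)
G(F) = 7 + F**2 - 20*F (G(F) = (F**2 - 20*F) + 7 = 7 + F**2 - 20*F)
3247*G(T(1, 1)**2) = 3247*(7 + ((sqrt(-4 + 1))**2)**2 - 20*(sqrt(-4 + 1))**2) = 3247*(7 + ((sqrt(-3))**2)**2 - 20*(sqrt(-3))**2) = 3247*(7 + ((I*sqrt(3))**2)**2 - 20*(I*sqrt(3))**2) = 3247*(7 + (-3)**2 - 20*(-3)) = 3247*(7 + 9 + 60) = 3247*76 = 246772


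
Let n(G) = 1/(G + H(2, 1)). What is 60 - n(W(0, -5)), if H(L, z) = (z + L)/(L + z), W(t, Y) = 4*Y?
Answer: 1141/19 ≈ 60.053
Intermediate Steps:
H(L, z) = 1 (H(L, z) = (L + z)/(L + z) = 1)
n(G) = 1/(1 + G) (n(G) = 1/(G + 1) = 1/(1 + G))
60 - n(W(0, -5)) = 60 - 1/(1 + 4*(-5)) = 60 - 1/(1 - 20) = 60 - 1/(-19) = 60 - 1*(-1/19) = 60 + 1/19 = 1141/19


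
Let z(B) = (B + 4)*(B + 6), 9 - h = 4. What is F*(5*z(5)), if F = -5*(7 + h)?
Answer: -29700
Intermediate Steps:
h = 5 (h = 9 - 1*4 = 9 - 4 = 5)
z(B) = (4 + B)*(6 + B)
F = -60 (F = -5*(7 + 5) = -5*12 = -60)
F*(5*z(5)) = -300*(24 + 5² + 10*5) = -300*(24 + 25 + 50) = -300*99 = -60*495 = -29700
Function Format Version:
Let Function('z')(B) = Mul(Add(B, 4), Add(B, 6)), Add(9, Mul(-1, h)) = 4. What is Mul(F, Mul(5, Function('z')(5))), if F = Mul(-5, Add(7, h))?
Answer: -29700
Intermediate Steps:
h = 5 (h = Add(9, Mul(-1, 4)) = Add(9, -4) = 5)
Function('z')(B) = Mul(Add(4, B), Add(6, B))
F = -60 (F = Mul(-5, Add(7, 5)) = Mul(-5, 12) = -60)
Mul(F, Mul(5, Function('z')(5))) = Mul(-60, Mul(5, Add(24, Pow(5, 2), Mul(10, 5)))) = Mul(-60, Mul(5, Add(24, 25, 50))) = Mul(-60, Mul(5, 99)) = Mul(-60, 495) = -29700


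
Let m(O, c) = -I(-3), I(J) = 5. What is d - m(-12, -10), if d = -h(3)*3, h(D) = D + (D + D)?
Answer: -22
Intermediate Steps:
h(D) = 3*D (h(D) = D + 2*D = 3*D)
m(O, c) = -5 (m(O, c) = -1*5 = -5)
d = -27 (d = -3*3*3 = -1*9*3 = -9*3 = -27)
d - m(-12, -10) = -27 - 1*(-5) = -27 + 5 = -22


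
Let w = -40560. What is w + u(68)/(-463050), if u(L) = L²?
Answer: -9390656312/231525 ≈ -40560.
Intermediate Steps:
w + u(68)/(-463050) = -40560 + 68²/(-463050) = -40560 + 4624*(-1/463050) = -40560 - 2312/231525 = -9390656312/231525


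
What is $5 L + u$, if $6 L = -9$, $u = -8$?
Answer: $- \frac{31}{2} \approx -15.5$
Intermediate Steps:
$L = - \frac{3}{2}$ ($L = \frac{1}{6} \left(-9\right) = - \frac{3}{2} \approx -1.5$)
$5 L + u = 5 \left(- \frac{3}{2}\right) - 8 = - \frac{15}{2} - 8 = - \frac{31}{2}$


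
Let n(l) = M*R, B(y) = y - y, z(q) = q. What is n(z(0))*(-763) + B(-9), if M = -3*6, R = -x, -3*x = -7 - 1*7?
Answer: -64092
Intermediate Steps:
x = 14/3 (x = -(-7 - 1*7)/3 = -(-7 - 7)/3 = -1/3*(-14) = 14/3 ≈ 4.6667)
B(y) = 0
R = -14/3 (R = -1*14/3 = -14/3 ≈ -4.6667)
M = -18
n(l) = 84 (n(l) = -18*(-14/3) = 84)
n(z(0))*(-763) + B(-9) = 84*(-763) + 0 = -64092 + 0 = -64092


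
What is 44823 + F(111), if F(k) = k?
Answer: 44934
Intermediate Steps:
44823 + F(111) = 44823 + 111 = 44934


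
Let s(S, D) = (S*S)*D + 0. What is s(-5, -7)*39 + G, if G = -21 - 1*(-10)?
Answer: -6836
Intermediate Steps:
s(S, D) = D*S² (s(S, D) = S²*D + 0 = D*S² + 0 = D*S²)
G = -11 (G = -21 + 10 = -11)
s(-5, -7)*39 + G = -7*(-5)²*39 - 11 = -7*25*39 - 11 = -175*39 - 11 = -6825 - 11 = -6836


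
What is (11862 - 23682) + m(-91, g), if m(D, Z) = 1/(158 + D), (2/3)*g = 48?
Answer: -791939/67 ≈ -11820.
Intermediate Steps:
g = 72 (g = (3/2)*48 = 72)
(11862 - 23682) + m(-91, g) = (11862 - 23682) + 1/(158 - 91) = -11820 + 1/67 = -791939/67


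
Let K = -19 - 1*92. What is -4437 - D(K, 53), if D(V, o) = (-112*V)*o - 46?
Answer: -663287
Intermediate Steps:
K = -111 (K = -19 - 92 = -111)
D(V, o) = -46 - 112*V*o (D(V, o) = -112*V*o - 46 = -46 - 112*V*o)
-4437 - D(K, 53) = -4437 - (-46 - 112*(-111)*53) = -4437 - (-46 + 658896) = -4437 - 1*658850 = -4437 - 658850 = -663287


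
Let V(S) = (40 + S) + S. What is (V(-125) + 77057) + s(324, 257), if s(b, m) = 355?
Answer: 77202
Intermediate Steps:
V(S) = 40 + 2*S
(V(-125) + 77057) + s(324, 257) = ((40 + 2*(-125)) + 77057) + 355 = ((40 - 250) + 77057) + 355 = (-210 + 77057) + 355 = 76847 + 355 = 77202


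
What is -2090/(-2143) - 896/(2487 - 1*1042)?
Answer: 1099922/3096635 ≈ 0.35520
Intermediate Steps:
-2090/(-2143) - 896/(2487 - 1*1042) = -2090*(-1/2143) - 896/(2487 - 1042) = 2090/2143 - 896/1445 = 1099922/3096635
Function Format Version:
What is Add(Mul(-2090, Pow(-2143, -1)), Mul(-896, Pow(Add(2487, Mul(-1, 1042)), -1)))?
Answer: Rational(1099922, 3096635) ≈ 0.35520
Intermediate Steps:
Add(Mul(-2090, Pow(-2143, -1)), Mul(-896, Pow(Add(2487, Mul(-1, 1042)), -1))) = Add(Mul(-2090, Rational(-1, 2143)), Mul(-896, Pow(Add(2487, -1042), -1))) = Add(Rational(2090, 2143), Mul(-896, Pow(1445, -1))) = Add(Rational(2090, 2143), Mul(-896, Rational(1, 1445))) = Add(Rational(2090, 2143), Rational(-896, 1445)) = Rational(1099922, 3096635)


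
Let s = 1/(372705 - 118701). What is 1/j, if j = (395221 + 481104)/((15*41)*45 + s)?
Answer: 7029560701/222590055300 ≈ 0.031581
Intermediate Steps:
s = 1/254004 ≈ 3.9369e-6
j = 222590055300/7029560701 (j = (395221 + 481104)/((15*41)*45 + 1/254004) = 876325/(615*45 + 1/254004) = 876325/(27675 + 1/254004) = 876325/(7029560701/254004) = 876325*(254004/7029560701) = 222590055300/7029560701 ≈ 31.665)
1/j = 1/(222590055300/7029560701) = 7029560701/222590055300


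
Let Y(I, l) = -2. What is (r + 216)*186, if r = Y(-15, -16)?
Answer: 39804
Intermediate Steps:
r = -2
(r + 216)*186 = (-2 + 216)*186 = 214*186 = 39804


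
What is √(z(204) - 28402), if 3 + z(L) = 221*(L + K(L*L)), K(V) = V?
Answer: √9213815 ≈ 3035.4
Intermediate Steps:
z(L) = -3 + 221*L + 221*L² (z(L) = -3 + 221*(L + L*L) = -3 + 221*(L + L²) = -3 + (221*L + 221*L²) = -3 + 221*L + 221*L²)
√(z(204) - 28402) = √((-3 + 221*204 + 221*204²) - 28402) = √((-3 + 45084 + 221*41616) - 28402) = √((-3 + 45084 + 9197136) - 28402) = √(9242217 - 28402) = √9213815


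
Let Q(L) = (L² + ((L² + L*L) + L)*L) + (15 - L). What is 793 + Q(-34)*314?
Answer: -23940765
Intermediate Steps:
Q(L) = 15 + L² - L + L*(L + 2*L²) (Q(L) = (L² + ((L² + L²) + L)*L) + (15 - L) = (L² + (2*L² + L)*L) + (15 - L) = (L² + (L + 2*L²)*L) + (15 - L) = (L² + L*(L + 2*L²)) + (15 - L) = 15 + L² - L + L*(L + 2*L²))
793 + Q(-34)*314 = 793 + (15 - 1*(-34) + 2*(-34)² + 2*(-34)³)*314 = 793 + (15 + 34 + 2*1156 + 2*(-39304))*314 = 793 + (15 + 34 + 2312 - 78608)*314 = 793 - 76247*314 = 793 - 23941558 = -23940765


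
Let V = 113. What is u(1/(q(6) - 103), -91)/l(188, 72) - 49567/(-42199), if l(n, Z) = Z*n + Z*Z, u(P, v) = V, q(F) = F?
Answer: 932662727/789965280 ≈ 1.1806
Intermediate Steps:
u(P, v) = 113
l(n, Z) = Z² + Z*n (l(n, Z) = Z*n + Z² = Z² + Z*n)
u(1/(q(6) - 103), -91)/l(188, 72) - 49567/(-42199) = 113/((72*(72 + 188))) - 49567/(-42199) = 113/((72*260)) - 49567*(-1/42199) = 113/18720 + 49567/42199 = 932662727/789965280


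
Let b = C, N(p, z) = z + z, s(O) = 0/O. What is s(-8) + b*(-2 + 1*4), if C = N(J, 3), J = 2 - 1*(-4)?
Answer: 12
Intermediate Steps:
s(O) = 0
J = 6 (J = 2 + 4 = 6)
N(p, z) = 2*z
C = 6 (C = 2*3 = 6)
b = 6
s(-8) + b*(-2 + 1*4) = 0 + 6*(-2 + 1*4) = 0 + 6*(-2 + 4) = 0 + 6*2 = 0 + 12 = 12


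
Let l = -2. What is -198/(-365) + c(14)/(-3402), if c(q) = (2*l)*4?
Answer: 339718/620865 ≈ 0.54717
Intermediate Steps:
c(q) = -16 (c(q) = (2*(-2))*4 = -4*4 = -16)
-198/(-365) + c(14)/(-3402) = -198/(-365) - 16/(-3402) = -198*(-1/365) - 16*(-1/3402) = 198/365 + 8/1701 = 339718/620865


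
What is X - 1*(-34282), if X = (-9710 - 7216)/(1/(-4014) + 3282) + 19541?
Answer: 708993408417/13173947 ≈ 53818.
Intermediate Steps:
X = 257364157363/13173947 (X = -16926/(-1/4014 + 3282) + 19541 = -16926/13173947/4014 + 19541 = -16926*4014/13173947 + 19541 = -67940964/13173947 + 19541 = 257364157363/13173947 ≈ 19536.)
X - 1*(-34282) = 257364157363/13173947 - 1*(-34282) = 257364157363/13173947 + 34282 = 708993408417/13173947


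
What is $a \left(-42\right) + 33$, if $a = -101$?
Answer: $4275$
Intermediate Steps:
$a \left(-42\right) + 33 = \left(-101\right) \left(-42\right) + 33 = 4242 + 33 = 4275$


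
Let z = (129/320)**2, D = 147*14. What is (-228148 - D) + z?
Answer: -23573077759/102400 ≈ -2.3021e+5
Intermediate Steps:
D = 2058
z = 16641/102400 (z = (129*(1/320))**2 = (129/320)**2 = 16641/102400 ≈ 0.16251)
(-228148 - D) + z = (-228148 - 1*2058) + 16641/102400 = (-228148 - 2058) + 16641/102400 = -230206 + 16641/102400 = -23573077759/102400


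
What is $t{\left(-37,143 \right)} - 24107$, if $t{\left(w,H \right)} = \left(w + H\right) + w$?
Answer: $-24038$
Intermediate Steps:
$t{\left(w,H \right)} = H + 2 w$ ($t{\left(w,H \right)} = \left(H + w\right) + w = H + 2 w$)
$t{\left(-37,143 \right)} - 24107 = \left(143 + 2 \left(-37\right)\right) - 24107 = \left(143 - 74\right) - 24107 = 69 - 24107 = -24038$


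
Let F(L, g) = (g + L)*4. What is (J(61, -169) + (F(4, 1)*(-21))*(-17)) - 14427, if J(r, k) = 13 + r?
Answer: -7213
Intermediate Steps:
F(L, g) = 4*L + 4*g (F(L, g) = (L + g)*4 = 4*L + 4*g)
(J(61, -169) + (F(4, 1)*(-21))*(-17)) - 14427 = ((13 + 61) + ((4*4 + 4*1)*(-21))*(-17)) - 14427 = (74 + ((16 + 4)*(-21))*(-17)) - 14427 = (74 + (20*(-21))*(-17)) - 14427 = (74 - 420*(-17)) - 14427 = (74 + 7140) - 14427 = 7214 - 14427 = -7213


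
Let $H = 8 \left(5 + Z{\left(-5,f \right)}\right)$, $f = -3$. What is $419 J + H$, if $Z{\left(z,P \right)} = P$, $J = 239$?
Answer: $100157$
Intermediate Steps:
$H = 16$ ($H = 8 \left(5 - 3\right) = 8 \cdot 2 = 16$)
$419 J + H = 419 \cdot 239 + 16 = 100141 + 16 = 100157$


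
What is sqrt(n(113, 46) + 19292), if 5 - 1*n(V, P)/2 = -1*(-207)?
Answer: 2*sqrt(4722) ≈ 137.43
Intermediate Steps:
n(V, P) = -404 (n(V, P) = 10 - (-2)*(-207) = 10 - 2*207 = 10 - 414 = -404)
sqrt(n(113, 46) + 19292) = sqrt(-404 + 19292) = sqrt(18888) = 2*sqrt(4722)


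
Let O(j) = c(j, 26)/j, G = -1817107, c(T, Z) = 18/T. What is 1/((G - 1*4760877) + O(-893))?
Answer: -797449/5245606762798 ≈ -1.5202e-7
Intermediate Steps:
O(j) = 18/j**2 (O(j) = (18/j)/j = 18/j**2)
1/((G - 1*4760877) + O(-893)) = 1/((-1817107 - 1*4760877) + 18/(-893)**2) = 1/((-1817107 - 4760877) + 18*(1/797449)) = 1/(-6577984 + 18/797449) = 1/(-5245606762798/797449) = -797449/5245606762798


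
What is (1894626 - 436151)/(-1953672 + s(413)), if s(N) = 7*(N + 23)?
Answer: -291695/390124 ≈ -0.74770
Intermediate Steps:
s(N) = 161 + 7*N (s(N) = 7*(23 + N) = 161 + 7*N)
(1894626 - 436151)/(-1953672 + s(413)) = (1894626 - 436151)/(-1953672 + (161 + 7*413)) = 1458475/(-1953672 + (161 + 2891)) = 1458475/(-1953672 + 3052) = 1458475/(-1950620) = 1458475*(-1/1950620) = -291695/390124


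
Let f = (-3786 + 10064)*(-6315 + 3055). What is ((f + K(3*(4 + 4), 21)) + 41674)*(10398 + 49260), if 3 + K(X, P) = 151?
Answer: -1218482315364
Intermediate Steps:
K(X, P) = 148 (K(X, P) = -3 + 151 = 148)
f = -20466280 (f = 6278*(-3260) = -20466280)
((f + K(3*(4 + 4), 21)) + 41674)*(10398 + 49260) = ((-20466280 + 148) + 41674)*(10398 + 49260) = (-20466132 + 41674)*59658 = -20424458*59658 = -1218482315364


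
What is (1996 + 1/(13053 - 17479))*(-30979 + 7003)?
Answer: -105905528460/2213 ≈ -4.7856e+7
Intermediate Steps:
(1996 + 1/(13053 - 17479))*(-30979 + 7003) = (1996 + 1/(-4426))*(-23976) = (1996 - 1/4426)*(-23976) = (8834295/4426)*(-23976) = -105905528460/2213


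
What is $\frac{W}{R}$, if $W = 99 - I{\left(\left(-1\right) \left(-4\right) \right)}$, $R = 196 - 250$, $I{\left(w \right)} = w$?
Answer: $- \frac{95}{54} \approx -1.7593$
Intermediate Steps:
$R = -54$
$W = 95$ ($W = 99 - \left(-1\right) \left(-4\right) = 99 - 4 = 95$)
$\frac{W}{R} = \frac{95}{-54} = 95 \left(- \frac{1}{54}\right) = - \frac{95}{54}$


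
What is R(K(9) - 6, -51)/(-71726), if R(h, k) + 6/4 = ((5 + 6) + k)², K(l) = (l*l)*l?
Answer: -3197/143452 ≈ -0.022286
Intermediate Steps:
K(l) = l³ (K(l) = l²*l = l³)
R(h, k) = -3/2 + (11 + k)² (R(h, k) = -3/2 + ((5 + 6) + k)² = -3/2 + (11 + k)²)
R(K(9) - 6, -51)/(-71726) = (-3/2 + (11 - 51)²)/(-71726) = (-3/2 + (-40)²)*(-1/71726) = (-3/2 + 1600)*(-1/71726) = (3197/2)*(-1/71726) = -3197/143452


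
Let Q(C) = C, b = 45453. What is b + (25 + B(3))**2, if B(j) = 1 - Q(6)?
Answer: 45853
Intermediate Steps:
B(j) = -5 (B(j) = 1 - 1*6 = 1 - 6 = -5)
b + (25 + B(3))**2 = 45453 + (25 - 5)**2 = 45453 + 20**2 = 45453 + 400 = 45853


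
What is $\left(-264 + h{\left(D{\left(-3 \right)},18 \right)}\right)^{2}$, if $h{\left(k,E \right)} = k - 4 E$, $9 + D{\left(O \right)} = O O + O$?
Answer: $114921$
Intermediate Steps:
$D{\left(O \right)} = -9 + O + O^{2}$ ($D{\left(O \right)} = -9 + \left(O O + O\right) = -9 + \left(O^{2} + O\right) = -9 + \left(O + O^{2}\right) = -9 + O + O^{2}$)
$\left(-264 + h{\left(D{\left(-3 \right)},18 \right)}\right)^{2} = \left(-264 - 75\right)^{2} = \left(-339\right)^{2} = 114921$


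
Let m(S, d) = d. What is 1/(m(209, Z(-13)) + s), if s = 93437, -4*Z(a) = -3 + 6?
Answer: 4/373745 ≈ 1.0702e-5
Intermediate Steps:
Z(a) = -3/4 (Z(a) = -(-3 + 6)/4 = -1/4*3 = -3/4)
1/(m(209, Z(-13)) + s) = 1/(-3/4 + 93437) = 1/(373745/4) = 4/373745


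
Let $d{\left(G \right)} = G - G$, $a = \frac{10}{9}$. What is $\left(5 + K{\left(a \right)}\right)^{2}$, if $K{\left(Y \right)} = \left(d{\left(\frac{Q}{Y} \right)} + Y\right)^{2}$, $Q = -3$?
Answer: $\frac{255025}{6561} \approx 38.87$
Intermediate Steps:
$a = \frac{10}{9}$ ($a = 10 \cdot \frac{1}{9} = \frac{10}{9} \approx 1.1111$)
$d{\left(G \right)} = 0$
$K{\left(Y \right)} = Y^{2}$ ($K{\left(Y \right)} = \left(0 + Y\right)^{2} = Y^{2}$)
$\left(5 + K{\left(a \right)}\right)^{2} = \left(5 + \left(\frac{10}{9}\right)^{2}\right)^{2} = \left(5 + \frac{100}{81}\right)^{2} = \left(\frac{505}{81}\right)^{2} = \frac{255025}{6561}$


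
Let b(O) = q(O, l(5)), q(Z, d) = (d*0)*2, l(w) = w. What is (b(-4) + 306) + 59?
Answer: 365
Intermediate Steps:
q(Z, d) = 0 (q(Z, d) = 0*2 = 0)
b(O) = 0
(b(-4) + 306) + 59 = (0 + 306) + 59 = 306 + 59 = 365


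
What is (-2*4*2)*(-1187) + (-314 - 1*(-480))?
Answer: 19158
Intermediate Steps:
(-2*4*2)*(-1187) + (-314 - 1*(-480)) = -8*2*(-1187) + (-314 + 480) = -16*(-1187) + 166 = 18992 + 166 = 19158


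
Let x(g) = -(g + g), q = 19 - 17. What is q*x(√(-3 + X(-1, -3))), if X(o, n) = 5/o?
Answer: -8*I*√2 ≈ -11.314*I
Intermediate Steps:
q = 2
x(g) = -2*g
q*x(√(-3 + X(-1, -3))) = 2*(-2*√(-3 + 5/(-1))) = 2*(-2*√(-3 + 5*(-1))) = 2*(-2*√(-3 - 5)) = 2*(-4*I*√2) = -8*I*√2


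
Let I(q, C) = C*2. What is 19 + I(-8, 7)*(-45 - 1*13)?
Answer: -793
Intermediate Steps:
I(q, C) = 2*C
19 + I(-8, 7)*(-45 - 1*13) = 19 + (2*7)*(-45 - 1*13) = 19 + 14*(-45 - 13) = 19 + 14*(-58) = 19 - 812 = -793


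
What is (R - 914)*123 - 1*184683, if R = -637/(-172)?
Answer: -51023709/172 ≈ -2.9665e+5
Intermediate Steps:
R = 637/172 (R = -637*(-1/172) = 637/172 ≈ 3.7035)
(R - 914)*123 - 1*184683 = (637/172 - 914)*123 - 1*184683 = -156571/172*123 - 184683 = -19258233/172 - 184683 = -51023709/172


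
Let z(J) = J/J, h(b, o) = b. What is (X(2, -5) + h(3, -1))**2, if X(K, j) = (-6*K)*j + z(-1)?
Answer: 4096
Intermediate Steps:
z(J) = 1
X(K, j) = 1 - 6*K*j (X(K, j) = (-6*K)*j + 1 = -6*K*j + 1 = 1 - 6*K*j)
(X(2, -5) + h(3, -1))**2 = ((1 - 6*2*(-5)) + 3)**2 = ((1 + 60) + 3)**2 = (61 + 3)**2 = 64**2 = 4096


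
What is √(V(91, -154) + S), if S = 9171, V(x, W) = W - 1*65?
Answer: 2*√2238 ≈ 94.615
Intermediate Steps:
V(x, W) = -65 + W (V(x, W) = W - 65 = -65 + W)
√(V(91, -154) + S) = √((-65 - 154) + 9171) = √(-219 + 9171) = √8952 = 2*√2238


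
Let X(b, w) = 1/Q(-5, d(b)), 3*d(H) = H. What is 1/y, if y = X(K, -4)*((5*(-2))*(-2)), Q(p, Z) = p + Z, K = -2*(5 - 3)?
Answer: -19/60 ≈ -0.31667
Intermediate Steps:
K = -4 (K = -2*2 = -4)
d(H) = H/3
Q(p, Z) = Z + p
X(b, w) = 1/(-5 + b/3) (X(b, w) = 1/(b/3 - 5) = 1/(-5 + b/3))
y = -60/19 (y = (3/(-15 - 4))*((5*(-2))*(-2)) = (3/(-19))*(-10*(-2)) = (3*(-1/19))*20 = -3/19*20 = -60/19 ≈ -3.1579)
1/y = 1/(-60/19) = -19/60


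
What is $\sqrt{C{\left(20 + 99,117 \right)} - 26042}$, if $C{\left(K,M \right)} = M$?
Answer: $5 i \sqrt{1037} \approx 161.01 i$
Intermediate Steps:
$\sqrt{C{\left(20 + 99,117 \right)} - 26042} = \sqrt{117 - 26042} = \sqrt{-25925} = 5 i \sqrt{1037}$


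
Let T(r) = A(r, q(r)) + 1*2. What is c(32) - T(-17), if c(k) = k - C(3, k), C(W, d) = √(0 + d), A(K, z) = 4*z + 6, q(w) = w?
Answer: 92 - 4*√2 ≈ 86.343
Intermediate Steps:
A(K, z) = 6 + 4*z
C(W, d) = √d
T(r) = 8 + 4*r (T(r) = (6 + 4*r) + 1*2 = (6 + 4*r) + 2 = 8 + 4*r)
c(k) = k - √k
c(32) - T(-17) = (32 - √32) - (8 + 4*(-17)) = (32 - 4*√2) - (8 - 68) = (32 - 4*√2) - 1*(-60) = (32 - 4*√2) + 60 = 92 - 4*√2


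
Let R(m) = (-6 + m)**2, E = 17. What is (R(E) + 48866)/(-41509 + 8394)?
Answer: -48987/33115 ≈ -1.4793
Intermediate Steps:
(R(E) + 48866)/(-41509 + 8394) = ((-6 + 17)**2 + 48866)/(-41509 + 8394) = (11**2 + 48866)/(-33115) = (121 + 48866)*(-1/33115) = 48987*(-1/33115) = -48987/33115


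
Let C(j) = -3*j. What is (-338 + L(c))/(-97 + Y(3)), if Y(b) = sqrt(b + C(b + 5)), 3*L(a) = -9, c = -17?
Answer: 33077/9430 + 341*I*sqrt(21)/9430 ≈ 3.5076 + 0.16571*I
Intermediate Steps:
L(a) = -3 (L(a) = (1/3)*(-9) = -3)
Y(b) = sqrt(-15 - 2*b) (Y(b) = sqrt(b - 3*(b + 5)) = sqrt(b - 3*(5 + b)) = sqrt(b + (-15 - 3*b)) = sqrt(-15 - 2*b))
(-338 + L(c))/(-97 + Y(3)) = (-338 - 3)/(-97 + sqrt(-15 - 2*3)) = -341/(-97 + sqrt(-15 - 6)) = -341/(-97 + sqrt(-21)) = -341/(-97 + I*sqrt(21))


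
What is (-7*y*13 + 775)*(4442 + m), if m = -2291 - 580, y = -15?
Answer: 3361940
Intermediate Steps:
m = -2871
(-7*y*13 + 775)*(4442 + m) = (-7*(-15)*13 + 775)*(4442 - 2871) = (105*13 + 775)*1571 = (1365 + 775)*1571 = 2140*1571 = 3361940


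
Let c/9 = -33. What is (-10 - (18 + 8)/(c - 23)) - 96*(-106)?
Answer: 1626573/160 ≈ 10166.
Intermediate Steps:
c = -297 (c = 9*(-33) = -297)
(-10 - (18 + 8)/(c - 23)) - 96*(-106) = (-10 - (18 + 8)/(-297 - 23)) - 96*(-106) = (-10 - 26/(-320)) + 10176 = (-10 - 26*(-1)/320) + 10176 = (-10 - 1*(-13/160)) + 10176 = (-10 + 13/160) + 10176 = -1587/160 + 10176 = 1626573/160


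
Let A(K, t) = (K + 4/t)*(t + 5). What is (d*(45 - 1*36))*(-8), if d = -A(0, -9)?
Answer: 128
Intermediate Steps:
A(K, t) = (5 + t)*(K + 4/t) (A(K, t) = (K + 4/t)*(5 + t) = (5 + t)*(K + 4/t))
d = -16/9 (d = -(4 + 5*0 + 20/(-9) + 0*(-9)) = -(4 + 0 + 20*(-1/9) + 0) = -(4 + 0 - 20/9 + 0) = -1*16/9 = -16/9 ≈ -1.7778)
(d*(45 - 1*36))*(-8) = -16*(45 - 1*36)/9*(-8) = -16*(45 - 36)/9*(-8) = -16/9*9*(-8) = -16*(-8) = 128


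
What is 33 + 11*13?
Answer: 176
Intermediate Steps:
33 + 11*13 = 33 + 143 = 176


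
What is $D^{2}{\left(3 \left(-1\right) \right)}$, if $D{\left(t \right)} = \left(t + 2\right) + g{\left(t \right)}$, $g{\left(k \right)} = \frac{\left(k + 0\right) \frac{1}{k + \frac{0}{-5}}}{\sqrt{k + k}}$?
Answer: $\frac{\left(6 + i \sqrt{6}\right)^{2}}{36} \approx 0.83333 + 0.8165 i$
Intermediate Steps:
$g{\left(k \right)} = \frac{\sqrt{2}}{2 \sqrt{k}}$ ($g{\left(k \right)} = \frac{k \frac{1}{k + 0 \left(- \frac{1}{5}\right)}}{\sqrt{2 k}} = \frac{k \frac{1}{k + 0}}{\sqrt{2} \sqrt{k}} = \frac{k}{k} \frac{\sqrt{2}}{2 \sqrt{k}} = 1 \frac{\sqrt{2}}{2 \sqrt{k}} = \frac{\sqrt{2}}{2 \sqrt{k}}$)
$D{\left(t \right)} = 2 + t + \frac{\sqrt{2}}{2 \sqrt{t}}$ ($D{\left(t \right)} = \left(t + 2\right) + \frac{\sqrt{2}}{2 \sqrt{t}} = \left(2 + t\right) + \frac{\sqrt{2}}{2 \sqrt{t}} = 2 + t + \frac{\sqrt{2}}{2 \sqrt{t}}$)
$D^{2}{\left(3 \left(-1\right) \right)} = \left(2 + 3 \left(-1\right) + \frac{\sqrt{2}}{2 i \sqrt{3}}\right)^{2} = \left(2 - 3 + \frac{\sqrt{2}}{2 i \sqrt{3}}\right)^{2} = \left(2 - 3 + \frac{\sqrt{2} \left(- \frac{i \sqrt{3}}{3}\right)}{2}\right)^{2} = \left(2 - 3 - \frac{i \sqrt{6}}{6}\right)^{2} = \left(-1 - \frac{i \sqrt{6}}{6}\right)^{2}$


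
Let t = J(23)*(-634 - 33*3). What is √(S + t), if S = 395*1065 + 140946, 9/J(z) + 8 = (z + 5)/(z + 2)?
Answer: √4160840691/86 ≈ 750.05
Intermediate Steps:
J(z) = 9/(-8 + (5 + z)/(2 + z)) (J(z) = 9/(-8 + (z + 5)/(z + 2)) = 9/(-8 + (5 + z)/(2 + z)))
t = 164925/172 (t = (9*(-2 - 1*23)/(11 + 7*23))*(-634 - 33*3) = (9*(-2 - 23)/(11 + 161))*(-634 - 99) = (9*(-25)/172)*(-733) = (9*(1/172)*(-25))*(-733) = -225/172*(-733) = 164925/172 ≈ 958.87)
S = 561621 (S = 420675 + 140946 = 561621)
√(S + t) = √(561621 + 164925/172) = √(96763737/172) = √4160840691/86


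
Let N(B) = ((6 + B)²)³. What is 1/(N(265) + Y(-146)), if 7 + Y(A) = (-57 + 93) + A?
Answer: 1/396109944105004 ≈ 2.5246e-15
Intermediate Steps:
N(B) = (6 + B)⁶
Y(A) = 29 + A (Y(A) = -7 + ((-57 + 93) + A) = -7 + (36 + A) = 29 + A)
1/(N(265) + Y(-146)) = 1/((6 + 265)⁶ + (29 - 146)) = 1/(271⁶ - 117) = 1/(396109944105121 - 117) = 1/396109944105004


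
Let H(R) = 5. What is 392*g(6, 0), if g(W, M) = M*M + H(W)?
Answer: 1960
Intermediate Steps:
g(W, M) = 5 + M² (g(W, M) = M*M + 5 = M² + 5 = 5 + M²)
392*g(6, 0) = 392*(5 + 0²) = 392*(5 + 0) = 392*5 = 1960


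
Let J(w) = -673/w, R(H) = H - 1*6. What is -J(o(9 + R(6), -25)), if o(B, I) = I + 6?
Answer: -673/19 ≈ -35.421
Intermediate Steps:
R(H) = -6 + H (R(H) = H - 6 = -6 + H)
o(B, I) = 6 + I
-J(o(9 + R(6), -25)) = -(-673)/(6 - 25) = -(-673)/(-19) = -(-673)*(-1)/19 = -1*673/19 = -673/19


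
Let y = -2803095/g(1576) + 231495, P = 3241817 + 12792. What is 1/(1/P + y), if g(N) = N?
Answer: 5129263784/1178275941463801 ≈ 4.3532e-6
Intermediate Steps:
P = 3254609
y = 362033025/1576 (y = -2803095/1576 + 231495 = 362033025/1576 ≈ 2.2972e+5)
1/(1/P + y) = 1/(1/3254609 + 362033025/1576) = 1/(1178275941463801/5129263784) = 5129263784/1178275941463801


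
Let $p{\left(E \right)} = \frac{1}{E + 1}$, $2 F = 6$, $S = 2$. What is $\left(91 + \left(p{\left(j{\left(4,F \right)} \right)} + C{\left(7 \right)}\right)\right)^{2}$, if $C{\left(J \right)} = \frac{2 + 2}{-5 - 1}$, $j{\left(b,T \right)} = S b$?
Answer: $\frac{662596}{81} \approx 8180.2$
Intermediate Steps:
$F = 3$ ($F = \frac{1}{2} \cdot 6 = 3$)
$j{\left(b,T \right)} = 2 b$
$p{\left(E \right)} = \frac{1}{1 + E}$
$C{\left(J \right)} = - \frac{2}{3}$ ($C{\left(J \right)} = \frac{4}{-6} = 4 \left(- \frac{1}{6}\right) = - \frac{2}{3}$)
$\left(91 + \left(p{\left(j{\left(4,F \right)} \right)} + C{\left(7 \right)}\right)\right)^{2} = \left(91 - \left(\frac{2}{3} - \frac{1}{1 + 2 \cdot 4}\right)\right)^{2} = \left(91 - \left(\frac{2}{3} - \frac{1}{1 + 8}\right)\right)^{2} = \left(91 - \left(\frac{2}{3} - \frac{1}{9}\right)\right)^{2} = \left(91 + \left(\frac{1}{9} - \frac{2}{3}\right)\right)^{2} = \left(91 - \frac{5}{9}\right)^{2} = \left(\frac{814}{9}\right)^{2} = \frac{662596}{81}$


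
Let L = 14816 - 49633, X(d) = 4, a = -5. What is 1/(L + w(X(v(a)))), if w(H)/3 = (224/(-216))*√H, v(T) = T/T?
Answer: -9/313409 ≈ -2.8716e-5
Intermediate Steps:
v(T) = 1
L = -34817
w(H) = -28*√H/9 (w(H) = 3*((224/(-216))*√H) = 3*((224*(-1/216))*√H) = 3*(-28*√H/27) = -28*√H/9)
1/(L + w(X(v(a)))) = 1/(-34817 - 28*√4/9) = 1/(-34817 - 28/9*2) = 1/(-34817 - 56/9) = 1/(-313409/9) = -9/313409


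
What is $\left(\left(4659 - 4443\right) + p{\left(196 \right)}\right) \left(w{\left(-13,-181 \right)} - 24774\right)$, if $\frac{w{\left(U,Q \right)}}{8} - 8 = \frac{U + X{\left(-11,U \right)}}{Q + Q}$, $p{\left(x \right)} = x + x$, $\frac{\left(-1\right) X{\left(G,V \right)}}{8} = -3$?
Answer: $- \frac{2719312832}{181} \approx -1.5024 \cdot 10^{7}$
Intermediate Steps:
$X{\left(G,V \right)} = 24$ ($X{\left(G,V \right)} = \left(-8\right) \left(-3\right) = 24$)
$p{\left(x \right)} = 2 x$
$w{\left(U,Q \right)} = 64 + \frac{4 \left(24 + U\right)}{Q}$ ($w{\left(U,Q \right)} = 64 + 8 \frac{U + 24}{Q + Q} = 64 + 8 \frac{24 + U}{2 Q} = 64 + \frac{4 \left(24 + U\right)}{Q}$)
$\left(\left(4659 - 4443\right) + p{\left(196 \right)}\right) \left(w{\left(-13,-181 \right)} - 24774\right) = \left(\left(4659 - 4443\right) + 2 \cdot 196\right) \left(\frac{4 \left(24 - 13 + 16 \left(-181\right)\right)}{-181} - 24774\right) = \left(\left(4659 - 4443\right) + 392\right) \left(4 \left(- \frac{1}{181}\right) \left(24 - 13 - 2896\right) - 24774\right) = \left(216 + 392\right) \left(4 \left(- \frac{1}{181}\right) \left(-2885\right) - 24774\right) = 608 \left(\frac{11540}{181} - 24774\right) = 608 \left(- \frac{4472554}{181}\right) = - \frac{2719312832}{181}$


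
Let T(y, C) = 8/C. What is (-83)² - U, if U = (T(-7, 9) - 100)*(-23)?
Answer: 41485/9 ≈ 4609.4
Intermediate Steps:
U = 20516/9 (U = (8/9 - 100)*(-23) = -892/9*(-23) = 20516/9 ≈ 2279.6)
(-83)² - U = (-83)² - 1*20516/9 = 6889 - 20516/9 = 41485/9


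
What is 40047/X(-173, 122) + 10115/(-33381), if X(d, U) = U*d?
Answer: -1550296097/704539386 ≈ -2.2004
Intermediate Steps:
40047/X(-173, 122) + 10115/(-33381) = 40047/((122*(-173))) + 10115/(-33381) = 40047/(-21106) + 10115*(-1/33381) = 40047*(-1/21106) - 10115/33381 = -40047/21106 - 10115/33381 = -1550296097/704539386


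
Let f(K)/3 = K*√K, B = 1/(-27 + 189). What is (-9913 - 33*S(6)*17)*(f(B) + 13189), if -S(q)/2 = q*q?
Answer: 401987531 + 30479*√2/972 ≈ 4.0199e+8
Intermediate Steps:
S(q) = -2*q² (S(q) = -2*q*q = -2*q²)
B = 1/162 ≈ 0.0061728
f(K) = 3*K^(3/2) (f(K) = 3*(K*√K) = 3*K^(3/2))
(-9913 - 33*S(6)*17)*(f(B) + 13189) = (-9913 - (-66)*6²*17)*(3*(1/162)^(3/2) + 13189) = (-9913 - (-66)*36*17)*(3*(√2/2916) + 13189) = (-9913 - 33*(-72)*17)*(√2/972 + 13189) = (-9913 + 2376*17)*(13189 + √2/972) = (-9913 + 40392)*(13189 + √2/972) = 30479*(13189 + √2/972) = 401987531 + 30479*√2/972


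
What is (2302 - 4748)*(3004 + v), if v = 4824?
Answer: -19147288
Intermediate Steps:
(2302 - 4748)*(3004 + v) = (2302 - 4748)*(3004 + 4824) = -2446*7828 = -19147288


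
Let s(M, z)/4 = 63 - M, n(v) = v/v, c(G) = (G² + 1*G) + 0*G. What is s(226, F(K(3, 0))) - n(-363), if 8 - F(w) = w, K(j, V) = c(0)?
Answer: -653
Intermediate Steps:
c(G) = G + G² (c(G) = (G² + G) + 0 = (G + G²) + 0 = G + G²)
K(j, V) = 0 (K(j, V) = 0*(1 + 0) = 0*1 = 0)
F(w) = 8 - w
n(v) = 1
s(M, z) = 252 - 4*M (s(M, z) = 4*(63 - M) = 252 - 4*M)
s(226, F(K(3, 0))) - n(-363) = (252 - 4*226) - 1*1 = (252 - 904) - 1 = -652 - 1 = -653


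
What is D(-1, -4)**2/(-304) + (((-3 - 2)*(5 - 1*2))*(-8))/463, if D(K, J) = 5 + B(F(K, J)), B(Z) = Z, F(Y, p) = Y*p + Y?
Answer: 428/8797 ≈ 0.048653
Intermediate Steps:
F(Y, p) = Y + Y*p
D(K, J) = 5 + K*(1 + J)
D(-1, -4)**2/(-304) + (((-3 - 2)*(5 - 1*2))*(-8))/463 = (5 - (1 - 4))**2/(-304) + (((-3 - 2)*(5 - 1*2))*(-8))/463 = (5 - 1*(-3))**2*(-1/304) + (-5*(5 - 2)*(-8))*(1/463) = (5 + 3)**2*(-1/304) + (-5*3*(-8))*(1/463) = 8**2*(-1/304) - 15*(-8)*(1/463) = 64*(-1/304) + 120*(1/463) = -4/19 + 120/463 = 428/8797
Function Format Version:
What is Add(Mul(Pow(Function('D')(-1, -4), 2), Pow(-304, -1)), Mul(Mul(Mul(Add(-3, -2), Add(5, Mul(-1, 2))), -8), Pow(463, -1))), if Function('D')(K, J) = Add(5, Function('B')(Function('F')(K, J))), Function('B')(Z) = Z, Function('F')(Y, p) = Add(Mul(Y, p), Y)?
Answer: Rational(428, 8797) ≈ 0.048653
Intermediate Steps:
Function('F')(Y, p) = Add(Y, Mul(Y, p))
Function('D')(K, J) = Add(5, Mul(K, Add(1, J)))
Add(Mul(Pow(Function('D')(-1, -4), 2), Pow(-304, -1)), Mul(Mul(Mul(Add(-3, -2), Add(5, Mul(-1, 2))), -8), Pow(463, -1))) = Add(Mul(Pow(Add(5, Mul(-1, Add(1, -4))), 2), Pow(-304, -1)), Mul(Mul(Mul(Add(-3, -2), Add(5, Mul(-1, 2))), -8), Pow(463, -1))) = Add(Mul(Pow(Add(5, Mul(-1, -3)), 2), Rational(-1, 304)), Mul(Mul(Mul(-5, Add(5, -2)), -8), Rational(1, 463))) = Add(Mul(Pow(Add(5, 3), 2), Rational(-1, 304)), Mul(Mul(Mul(-5, 3), -8), Rational(1, 463))) = Add(Mul(Pow(8, 2), Rational(-1, 304)), Mul(Mul(-15, -8), Rational(1, 463))) = Add(Mul(64, Rational(-1, 304)), Mul(120, Rational(1, 463))) = Add(Rational(-4, 19), Rational(120, 463)) = Rational(428, 8797)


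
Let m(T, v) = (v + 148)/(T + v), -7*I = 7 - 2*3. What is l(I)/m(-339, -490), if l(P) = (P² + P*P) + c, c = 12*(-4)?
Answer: -974075/8379 ≈ -116.25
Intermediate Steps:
c = -48
I = -⅐ (I = -(7 - 2*3)/7 = -(7 - 6)/7 = -⅐*1 = -⅐ ≈ -0.14286)
l(P) = -48 + 2*P² (l(P) = (P² + P*P) - 48 = (P² + P²) - 48 = 2*P² - 48 = -48 + 2*P²)
m(T, v) = (148 + v)/(T + v)
l(I)/m(-339, -490) = (-48 + 2*(-⅐)²)/(((148 - 490)/(-339 - 490))) = (-48 + 2*(1/49))/((-342/(-829))) = (-48 + 2/49)/((-1/829*(-342))) = -2350/(49*342/829) = -2350/49*829/342 = -974075/8379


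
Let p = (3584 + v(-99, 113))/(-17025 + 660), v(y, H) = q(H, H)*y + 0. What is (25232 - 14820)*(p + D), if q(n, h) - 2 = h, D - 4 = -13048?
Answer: -2222516980708/16365 ≈ -1.3581e+8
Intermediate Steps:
D = -13044 (D = 4 - 13048 = -13044)
q(n, h) = 2 + h
v(y, H) = y*(2 + H) (v(y, H) = (2 + H)*y + 0 = y*(2 + H) + 0 = y*(2 + H))
p = 7801/16365 (p = (3584 - 99*(2 + 113))/(-17025 + 660) = (3584 - 99*115)/(-16365) = (3584 - 11385)*(-1/16365) = -7801*(-1/16365) = 7801/16365 ≈ 0.47669)
(25232 - 14820)*(p + D) = (25232 - 14820)*(7801/16365 - 13044) = 10412*(-213457259/16365) = -2222516980708/16365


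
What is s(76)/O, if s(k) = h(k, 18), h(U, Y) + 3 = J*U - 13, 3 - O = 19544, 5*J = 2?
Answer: -72/97705 ≈ -0.00073691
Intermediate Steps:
J = ⅖ (J = (⅕)*2 = ⅖ ≈ 0.40000)
O = -19541 (O = 3 - 1*19544 = 3 - 19544 = -19541)
h(U, Y) = -16 + 2*U/5 (h(U, Y) = -3 + (2*U/5 - 13) = -3 + (-13 + 2*U/5) = -16 + 2*U/5)
s(k) = -16 + 2*k/5
s(76)/O = (-16 + (⅖)*76)/(-19541) = (-16 + 152/5)*(-1/19541) = (72/5)*(-1/19541) = -72/97705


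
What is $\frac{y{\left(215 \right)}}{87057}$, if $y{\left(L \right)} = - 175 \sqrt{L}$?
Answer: $- \frac{175 \sqrt{215}}{87057} \approx -0.029475$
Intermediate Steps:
$\frac{y{\left(215 \right)}}{87057} = \frac{\left(-175\right) \sqrt{215}}{87057} = - 175 \sqrt{215} \cdot \frac{1}{87057} = - \frac{175 \sqrt{215}}{87057}$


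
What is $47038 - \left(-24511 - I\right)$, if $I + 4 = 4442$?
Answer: $75987$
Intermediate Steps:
$I = 4438$ ($I = -4 + 4442 = 4438$)
$47038 - \left(-24511 - I\right) = 47038 - \left(-24511 - 4438\right) = 47038 - -28949 = 47038 + 28949 = 75987$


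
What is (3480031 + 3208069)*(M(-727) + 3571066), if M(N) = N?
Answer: 23878784265900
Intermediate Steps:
(3480031 + 3208069)*(M(-727) + 3571066) = (3480031 + 3208069)*(-727 + 3571066) = 6688100*3570339 = 23878784265900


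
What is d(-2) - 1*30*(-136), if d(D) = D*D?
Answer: 4084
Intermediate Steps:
d(D) = D**2
d(-2) - 1*30*(-136) = (-2)**2 - 1*30*(-136) = 4 - 30*(-136) = 4 + 4080 = 4084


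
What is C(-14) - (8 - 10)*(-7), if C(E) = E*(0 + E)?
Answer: 182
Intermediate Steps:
C(E) = E² (C(E) = E*E = E²)
C(-14) - (8 - 10)*(-7) = (-14)² - (8 - 10)*(-7) = 196 - (-2)*(-7) = 196 - 1*14 = 196 - 14 = 182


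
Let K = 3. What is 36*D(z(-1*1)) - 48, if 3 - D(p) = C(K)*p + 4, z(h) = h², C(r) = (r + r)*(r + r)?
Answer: -1380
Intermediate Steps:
C(r) = 4*r² (C(r) = (2*r)*(2*r) = 4*r²)
D(p) = -1 - 36*p (D(p) = 3 - ((4*3²)*p + 4) = 3 - ((4*9)*p + 4) = 3 - (36*p + 4) = 3 - (4 + 36*p) = 3 + (-4 - 36*p) = -1 - 36*p)
36*D(z(-1*1)) - 48 = 36*(-1 - 36*(-1*1)²) - 48 = 36*(-1 - 36*(-1)²) - 48 = 36*(-1 - 36*1) - 48 = 36*(-1 - 36) - 48 = 36*(-37) - 48 = -1332 - 48 = -1380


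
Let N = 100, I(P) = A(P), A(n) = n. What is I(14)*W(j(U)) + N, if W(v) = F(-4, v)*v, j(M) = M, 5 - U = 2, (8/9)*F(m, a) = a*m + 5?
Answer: -923/4 ≈ -230.75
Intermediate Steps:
F(m, a) = 45/8 + 9*a*m/8 (F(m, a) = 9*(a*m + 5)/8 = 9*(5 + a*m)/8 = 45/8 + 9*a*m/8)
I(P) = P
U = 3 (U = 5 - 1*2 = 5 - 2 = 3)
W(v) = v*(45/8 - 9*v/2) (W(v) = (45/8 + (9/8)*v*(-4))*v = (45/8 - 9*v/2)*v = v*(45/8 - 9*v/2))
I(14)*W(j(U)) + N = 14*((9/8)*3*(5 - 4*3)) + 100 = 14*((9/8)*3*(5 - 12)) + 100 = 14*((9/8)*3*(-7)) + 100 = 14*(-189/8) + 100 = -1323/4 + 100 = -923/4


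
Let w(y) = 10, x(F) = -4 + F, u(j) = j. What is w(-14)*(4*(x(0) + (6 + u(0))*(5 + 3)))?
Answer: 1760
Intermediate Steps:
w(-14)*(4*(x(0) + (6 + u(0))*(5 + 3))) = 10*(4*((-4 + 0) + (6 + 0)*(5 + 3))) = 10*(4*(-4 + 6*8)) = 10*(4*(-4 + 48)) = 10*(4*44) = 10*176 = 1760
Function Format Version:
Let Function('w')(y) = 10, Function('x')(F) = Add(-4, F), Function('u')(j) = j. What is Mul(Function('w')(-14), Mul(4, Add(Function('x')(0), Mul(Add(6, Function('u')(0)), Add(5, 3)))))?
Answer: 1760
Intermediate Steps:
Mul(Function('w')(-14), Mul(4, Add(Function('x')(0), Mul(Add(6, Function('u')(0)), Add(5, 3))))) = Mul(10, Mul(4, Add(Add(-4, 0), Mul(Add(6, 0), Add(5, 3))))) = Mul(10, Mul(4, Add(-4, Mul(6, 8)))) = Mul(10, Mul(4, Add(-4, 48))) = Mul(10, Mul(4, 44)) = Mul(10, 176) = 1760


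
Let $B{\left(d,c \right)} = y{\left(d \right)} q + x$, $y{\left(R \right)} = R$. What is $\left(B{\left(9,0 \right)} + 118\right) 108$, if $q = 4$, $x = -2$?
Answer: $16416$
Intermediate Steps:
$B{\left(d,c \right)} = -2 + 4 d$ ($B{\left(d,c \right)} = d 4 - 2 = 4 d - 2 = -2 + 4 d$)
$\left(B{\left(9,0 \right)} + 118\right) 108 = \left(\left(-2 + 4 \cdot 9\right) + 118\right) 108 = \left(\left(-2 + 36\right) + 118\right) 108 = \left(34 + 118\right) 108 = 152 \cdot 108 = 16416$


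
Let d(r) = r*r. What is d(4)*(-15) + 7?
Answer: -233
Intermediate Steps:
d(r) = r²
d(4)*(-15) + 7 = 4²*(-15) + 7 = 16*(-15) + 7 = -240 + 7 = -233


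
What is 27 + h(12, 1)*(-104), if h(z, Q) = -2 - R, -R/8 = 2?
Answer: -1429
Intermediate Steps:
R = -16 (R = -8*2 = -16)
h(z, Q) = 14 (h(z, Q) = -2 - 1*(-16) = -2 + 16 = 14)
27 + h(12, 1)*(-104) = 27 + 14*(-104) = 27 - 1456 = -1429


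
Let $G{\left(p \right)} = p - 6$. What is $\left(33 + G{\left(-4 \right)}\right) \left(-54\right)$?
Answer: $-1242$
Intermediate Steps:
$G{\left(p \right)} = -6 + p$
$\left(33 + G{\left(-4 \right)}\right) \left(-54\right) = \left(33 - 10\right) \left(-54\right) = 23 \left(-54\right) = -1242$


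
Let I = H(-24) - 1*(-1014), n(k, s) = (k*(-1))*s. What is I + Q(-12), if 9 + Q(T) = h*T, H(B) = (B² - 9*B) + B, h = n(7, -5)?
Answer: 1353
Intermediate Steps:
n(k, s) = -k*s (n(k, s) = (-k)*s = -k*s)
h = 35 (h = -1*7*(-5) = 35)
H(B) = B² - 8*B
Q(T) = -9 + 35*T
I = 1782 (I = -24*(-8 - 24) - 1*(-1014) = -24*(-32) + 1014 = 768 + 1014 = 1782)
I + Q(-12) = 1782 + (-9 + 35*(-12)) = 1782 + (-9 - 420) = 1782 - 429 = 1353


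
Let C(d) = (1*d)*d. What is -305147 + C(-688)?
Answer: 168197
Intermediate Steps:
C(d) = d² (C(d) = d*d = d²)
-305147 + C(-688) = -305147 + (-688)² = -305147 + 473344 = 168197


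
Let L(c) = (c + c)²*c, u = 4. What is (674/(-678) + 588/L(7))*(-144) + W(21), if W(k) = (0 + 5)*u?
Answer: 80236/791 ≈ 101.44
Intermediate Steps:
W(k) = 20 (W(k) = (0 + 5)*4 = 5*4 = 20)
L(c) = 4*c³ (L(c) = (2*c)²*c = (4*c²)*c = 4*c³)
(674/(-678) + 588/L(7))*(-144) + W(21) = (674/(-678) + 588/((4*7³)))*(-144) + 20 = (674*(-1/678) + 588/((4*343)))*(-144) + 20 = (-337/339 + 588/1372)*(-144) + 20 = (-337/339 + 588*(1/1372))*(-144) + 20 = (-337/339 + 3/7)*(-144) + 20 = -1342/2373*(-144) + 20 = 64416/791 + 20 = 80236/791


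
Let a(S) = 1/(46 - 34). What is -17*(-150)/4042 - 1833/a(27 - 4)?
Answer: -44452641/2021 ≈ -21995.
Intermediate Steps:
a(S) = 1/12
-17*(-150)/4042 - 1833/a(27 - 4) = -17*(-150)/4042 - 1833/1/12 = 2550*(1/4042) - 1833*12 = 1275/2021 - 21996 = -44452641/2021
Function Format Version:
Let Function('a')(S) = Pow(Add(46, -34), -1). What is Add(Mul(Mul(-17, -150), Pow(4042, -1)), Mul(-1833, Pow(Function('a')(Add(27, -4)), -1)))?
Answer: Rational(-44452641, 2021) ≈ -21995.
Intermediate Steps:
Function('a')(S) = Rational(1, 12) (Function('a')(S) = Pow(12, -1) = Rational(1, 12))
Add(Mul(Mul(-17, -150), Pow(4042, -1)), Mul(-1833, Pow(Function('a')(Add(27, -4)), -1))) = Add(Mul(Mul(-17, -150), Pow(4042, -1)), Mul(-1833, Pow(Rational(1, 12), -1))) = Add(Mul(2550, Rational(1, 4042)), Mul(-1833, 12)) = Add(Rational(1275, 2021), -21996) = Rational(-44452641, 2021)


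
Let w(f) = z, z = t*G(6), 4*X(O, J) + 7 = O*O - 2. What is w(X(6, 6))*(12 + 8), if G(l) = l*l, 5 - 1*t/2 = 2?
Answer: 4320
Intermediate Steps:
t = 6 (t = 10 - 2*2 = 10 - 4 = 6)
X(O, J) = -9/4 + O²/4 (X(O, J) = -7/4 + (O*O - 2)/4 = -7/4 + (O² - 2)/4 = -7/4 + (-2 + O²)/4 = -7/4 + (-½ + O²/4) = -9/4 + O²/4)
G(l) = l²
z = 216 (z = 6*6² = 6*36 = 216)
w(f) = 216
w(X(6, 6))*(12 + 8) = 216*(12 + 8) = 216*20 = 4320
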